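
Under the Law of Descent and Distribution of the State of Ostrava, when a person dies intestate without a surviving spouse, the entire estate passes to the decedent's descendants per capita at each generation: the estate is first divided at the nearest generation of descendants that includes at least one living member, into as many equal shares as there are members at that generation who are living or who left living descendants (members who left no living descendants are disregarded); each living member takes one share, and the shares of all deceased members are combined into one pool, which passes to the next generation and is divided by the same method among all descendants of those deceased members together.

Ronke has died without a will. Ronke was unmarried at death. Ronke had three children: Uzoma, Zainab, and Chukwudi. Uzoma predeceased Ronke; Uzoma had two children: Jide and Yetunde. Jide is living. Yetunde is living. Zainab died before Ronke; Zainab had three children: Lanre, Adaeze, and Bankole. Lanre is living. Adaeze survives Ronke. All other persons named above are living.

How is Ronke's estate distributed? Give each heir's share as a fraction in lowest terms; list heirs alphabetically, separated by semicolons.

There is no surviving spouse, so the entire estate passes to Ronke's descendants per capita at each generation.
At generation 1 (Uzoma, Zainab, Chukwudi) there are 3 shares of (1)/3 = 1/3 each.
Living: Chukwudi — each takes 1/3.
Deceased: Uzoma and Zainab. Their combined 2/3 is pooled and carried to generation 2.
At generation 2 (Jide, Yetunde, Lanre, Adaeze, Bankole) there are 5 shares of (2/3)/5 = 2/15 each.
Living: Jide, Yetunde, Lanre, Adaeze, and Bankole — each takes 2/15.

Adaeze 2/15; Bankole 2/15; Chukwudi 1/3; Jide 2/15; Lanre 2/15; Yetunde 2/15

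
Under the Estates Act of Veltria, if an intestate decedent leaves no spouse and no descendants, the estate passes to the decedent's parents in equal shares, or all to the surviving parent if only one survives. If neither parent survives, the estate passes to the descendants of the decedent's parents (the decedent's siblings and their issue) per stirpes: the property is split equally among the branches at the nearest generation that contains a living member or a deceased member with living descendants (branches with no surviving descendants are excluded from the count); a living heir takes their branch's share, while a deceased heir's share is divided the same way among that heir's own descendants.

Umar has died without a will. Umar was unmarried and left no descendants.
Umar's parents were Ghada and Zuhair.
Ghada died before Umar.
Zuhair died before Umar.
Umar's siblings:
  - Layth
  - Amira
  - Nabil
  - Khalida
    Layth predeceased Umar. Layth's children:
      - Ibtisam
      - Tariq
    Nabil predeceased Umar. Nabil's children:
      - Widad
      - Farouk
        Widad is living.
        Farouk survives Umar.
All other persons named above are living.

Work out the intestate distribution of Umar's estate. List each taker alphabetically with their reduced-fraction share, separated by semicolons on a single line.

Neither parent survives and there are no descendants, so the estate passes to Umar's siblings and their issue per stirpes.
The estate is divided into 4 equal shares of 1/4 among Layth, Amira, Nabil, Khalida.
Layth predeceased; the 1/4 allotted to Layth's branch passes to Layth's issue by representation.
The 1/4 is divided into 2 equal shares of 1/8 among Ibtisam, Tariq.
Ibtisam is living and takes 1/8.
Tariq is living and takes 1/8.
Amira is living and takes 1/4.
Nabil predeceased; the 1/4 allotted to Nabil's branch passes to Nabil's issue by representation.
The 1/4 is divided into 2 equal shares of 1/8 among Widad, Farouk.
Widad is living and takes 1/8.
Farouk is living and takes 1/8.
Khalida is living and takes 1/4.

Amira 1/4; Farouk 1/8; Ibtisam 1/8; Khalida 1/4; Tariq 1/8; Widad 1/8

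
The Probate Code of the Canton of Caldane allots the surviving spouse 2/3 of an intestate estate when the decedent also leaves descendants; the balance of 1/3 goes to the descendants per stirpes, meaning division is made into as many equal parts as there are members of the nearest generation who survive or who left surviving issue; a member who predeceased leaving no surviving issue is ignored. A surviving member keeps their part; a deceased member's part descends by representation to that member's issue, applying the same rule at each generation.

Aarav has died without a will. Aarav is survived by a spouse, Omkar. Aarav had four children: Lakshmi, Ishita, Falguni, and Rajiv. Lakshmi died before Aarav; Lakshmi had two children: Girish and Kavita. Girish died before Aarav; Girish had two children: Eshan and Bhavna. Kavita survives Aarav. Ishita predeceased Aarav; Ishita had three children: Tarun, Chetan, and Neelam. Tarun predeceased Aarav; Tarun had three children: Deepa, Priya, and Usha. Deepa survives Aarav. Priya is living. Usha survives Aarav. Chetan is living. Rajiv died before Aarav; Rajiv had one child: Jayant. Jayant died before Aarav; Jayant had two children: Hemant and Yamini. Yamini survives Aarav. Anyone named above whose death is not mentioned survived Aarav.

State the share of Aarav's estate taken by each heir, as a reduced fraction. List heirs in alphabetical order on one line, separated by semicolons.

Bhavna 1/48; Chetan 1/36; Deepa 1/108; Eshan 1/48; Falguni 1/12; Hemant 1/24; Kavita 1/24; Neelam 1/36; Omkar 2/3; Priya 1/108; Usha 1/108; Yamini 1/24

Omkar, as surviving spouse, takes 2/3.
The remaining 1/3 passes to Aarav's descendants per stirpes.
The 1/3 is divided into 4 equal shares of 1/12 among Lakshmi, Ishita, Falguni, Rajiv.
Lakshmi predeceased; the 1/12 allotted to Lakshmi's branch passes to Lakshmi's issue by representation.
The 1/12 is divided into 2 equal shares of 1/24 among Girish, Kavita.
Girish predeceased; the 1/24 allotted to Girish's branch passes to Girish's issue by representation.
The 1/24 is divided into 2 equal shares of 1/48 among Eshan, Bhavna.
Eshan is living and takes 1/48.
Bhavna is living and takes 1/48.
Kavita is living and takes 1/24.
Ishita predeceased; the 1/12 allotted to Ishita's branch passes to Ishita's issue by representation.
The 1/12 is divided into 3 equal shares of 1/36 among Tarun, Chetan, Neelam.
Tarun predeceased; the 1/36 allotted to Tarun's branch passes to Tarun's issue by representation.
The 1/36 is divided into 3 equal shares of 1/108 among Deepa, Priya, Usha.
Deepa is living and takes 1/108.
Priya is living and takes 1/108.
Usha is living and takes 1/108.
Chetan is living and takes 1/36.
Neelam is living and takes 1/36.
Falguni is living and takes 1/12.
Rajiv predeceased; the 1/12 allotted to Rajiv's branch passes to Rajiv's issue by representation.
Jayant's line is the sole branch at this level, so the full 1/12 passes to Jayant's issue by representation.
The 1/12 is divided into 2 equal shares of 1/24 among Hemant, Yamini.
Hemant is living and takes 1/24.
Yamini is living and takes 1/24.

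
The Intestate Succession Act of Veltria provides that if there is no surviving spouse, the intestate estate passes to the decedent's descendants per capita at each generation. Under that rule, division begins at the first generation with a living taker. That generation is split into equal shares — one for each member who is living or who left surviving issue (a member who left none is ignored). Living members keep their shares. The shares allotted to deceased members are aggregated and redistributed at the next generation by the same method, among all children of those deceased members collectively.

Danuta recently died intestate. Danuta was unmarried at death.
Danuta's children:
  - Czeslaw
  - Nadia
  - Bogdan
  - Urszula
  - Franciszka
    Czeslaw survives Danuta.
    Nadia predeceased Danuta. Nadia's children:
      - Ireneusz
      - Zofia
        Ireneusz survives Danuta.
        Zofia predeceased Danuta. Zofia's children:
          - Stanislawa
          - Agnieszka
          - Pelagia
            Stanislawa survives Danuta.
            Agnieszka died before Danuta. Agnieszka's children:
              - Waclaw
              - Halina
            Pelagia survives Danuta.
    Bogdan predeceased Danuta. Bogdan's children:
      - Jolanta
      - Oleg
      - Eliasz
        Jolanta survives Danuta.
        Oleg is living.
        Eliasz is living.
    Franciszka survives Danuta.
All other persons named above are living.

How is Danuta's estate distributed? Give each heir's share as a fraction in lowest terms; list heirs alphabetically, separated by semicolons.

Czeslaw 1/5; Eliasz 2/25; Franciszka 1/5; Halina 1/75; Ireneusz 2/25; Jolanta 2/25; Oleg 2/25; Pelagia 2/75; Stanislawa 2/75; Urszula 1/5; Waclaw 1/75

There is no surviving spouse, so the entire estate passes to Danuta's descendants per capita at each generation.
At generation 1 (Czeslaw, Nadia, Bogdan, Urszula, Franciszka) there are 5 shares of (1)/5 = 1/5 each.
Living: Czeslaw, Urszula, and Franciszka — each takes 1/5.
Deceased: Nadia and Bogdan. Their combined 2/5 is pooled and carried to generation 2.
At generation 2 (Ireneusz, Zofia, Jolanta, Oleg, Eliasz) there are 5 shares of (2/5)/5 = 2/25 each.
Living: Ireneusz, Jolanta, Oleg, and Eliasz — each takes 2/25.
Deceased: Zofia. That 2/25 share is carried to generation 3.
At generation 3 (Stanislawa, Agnieszka, Pelagia) there are 3 shares of (2/25)/3 = 2/75 each.
Living: Stanislawa and Pelagia — each takes 2/75.
Deceased: Agnieszka. That 2/75 share is carried to generation 4.
At generation 4 (Waclaw, Halina) there are 2 shares of (2/75)/2 = 1/75 each.
Living: Waclaw and Halina — each takes 1/75.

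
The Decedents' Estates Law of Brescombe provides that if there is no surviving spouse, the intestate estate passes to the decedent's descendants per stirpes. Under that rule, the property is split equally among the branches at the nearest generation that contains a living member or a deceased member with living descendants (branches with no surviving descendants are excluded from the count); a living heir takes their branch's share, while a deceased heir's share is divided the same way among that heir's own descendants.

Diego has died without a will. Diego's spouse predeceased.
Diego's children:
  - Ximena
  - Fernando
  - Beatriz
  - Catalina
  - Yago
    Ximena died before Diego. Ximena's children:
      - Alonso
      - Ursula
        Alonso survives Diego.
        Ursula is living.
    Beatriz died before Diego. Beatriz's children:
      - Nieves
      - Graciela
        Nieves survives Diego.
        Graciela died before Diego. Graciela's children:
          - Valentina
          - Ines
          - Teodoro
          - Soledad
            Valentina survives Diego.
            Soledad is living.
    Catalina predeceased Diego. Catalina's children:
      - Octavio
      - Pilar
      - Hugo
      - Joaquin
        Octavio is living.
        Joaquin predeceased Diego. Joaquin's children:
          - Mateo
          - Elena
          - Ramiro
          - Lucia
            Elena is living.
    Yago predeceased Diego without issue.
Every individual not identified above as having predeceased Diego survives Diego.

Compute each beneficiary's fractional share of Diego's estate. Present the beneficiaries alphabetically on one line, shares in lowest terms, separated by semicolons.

Alonso 1/8; Elena 1/64; Fernando 1/4; Hugo 1/16; Ines 1/32; Lucia 1/64; Mateo 1/64; Nieves 1/8; Octavio 1/16; Pilar 1/16; Ramiro 1/64; Soledad 1/32; Teodoro 1/32; Ursula 1/8; Valentina 1/32

There is no surviving spouse, so the entire estate passes to Diego's descendants per stirpes.
Yago left no surviving issue, so that branch lapses and is disregarded.
The estate is divided into 4 equal shares of 1/4 among Ximena, Fernando, Beatriz, Catalina.
Ximena predeceased; the 1/4 allotted to Ximena's branch passes to Ximena's issue by representation.
The 1/4 is divided into 2 equal shares of 1/8 among Alonso, Ursula.
Alonso is living and takes 1/8.
Ursula is living and takes 1/8.
Fernando is living and takes 1/4.
Beatriz predeceased; the 1/4 allotted to Beatriz's branch passes to Beatriz's issue by representation.
The 1/4 is divided into 2 equal shares of 1/8 among Nieves, Graciela.
Nieves is living and takes 1/8.
Graciela predeceased; the 1/8 allotted to Graciela's branch passes to Graciela's issue by representation.
The 1/8 is divided into 4 equal shares of 1/32 among Valentina, Ines, Teodoro, Soledad.
Valentina is living and takes 1/32.
Ines is living and takes 1/32.
Teodoro is living and takes 1/32.
Soledad is living and takes 1/32.
Catalina predeceased; the 1/4 allotted to Catalina's branch passes to Catalina's issue by representation.
The 1/4 is divided into 4 equal shares of 1/16 among Octavio, Pilar, Hugo, Joaquin.
Octavio is living and takes 1/16.
Pilar is living and takes 1/16.
Hugo is living and takes 1/16.
Joaquin predeceased; the 1/16 allotted to Joaquin's branch passes to Joaquin's issue by representation.
The 1/16 is divided into 4 equal shares of 1/64 among Mateo, Elena, Ramiro, Lucia.
Mateo is living and takes 1/64.
Elena is living and takes 1/64.
Ramiro is living and takes 1/64.
Lucia is living and takes 1/64.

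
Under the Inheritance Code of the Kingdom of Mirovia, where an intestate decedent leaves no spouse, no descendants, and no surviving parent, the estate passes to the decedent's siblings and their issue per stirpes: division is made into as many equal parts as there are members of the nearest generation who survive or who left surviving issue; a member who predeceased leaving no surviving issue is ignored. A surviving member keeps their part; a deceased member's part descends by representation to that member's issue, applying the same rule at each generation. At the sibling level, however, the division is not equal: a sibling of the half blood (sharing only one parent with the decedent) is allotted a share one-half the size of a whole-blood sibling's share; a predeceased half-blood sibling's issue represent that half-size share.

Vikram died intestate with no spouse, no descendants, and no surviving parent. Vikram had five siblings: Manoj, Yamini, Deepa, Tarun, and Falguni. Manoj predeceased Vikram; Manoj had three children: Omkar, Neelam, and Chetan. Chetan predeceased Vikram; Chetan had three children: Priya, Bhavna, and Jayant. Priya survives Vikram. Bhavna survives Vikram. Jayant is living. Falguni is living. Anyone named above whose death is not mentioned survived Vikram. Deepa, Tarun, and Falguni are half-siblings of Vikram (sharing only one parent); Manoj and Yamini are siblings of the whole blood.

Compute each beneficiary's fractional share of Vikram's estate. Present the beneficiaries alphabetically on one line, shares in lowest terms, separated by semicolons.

No spouse, descendants, or parent survives, so the estate passes to Vikram's siblings per stirpes.
Half-blood siblings count for one-half the weight of whole-blood siblings at the initial division.
Dividing 1 in proportion to weights (total weight 7/2): Manoj (weight 1) → 2/7; Yamini (weight 1) → 2/7; Deepa (weight 1/2) → 1/7; Tarun (weight 1/2) → 1/7; Falguni (weight 1/2) → 1/7.
Manoj predeceased; the 2/7 allotted to Manoj's branch passes to Manoj's issue by representation.
The 2/7 is divided into 3 equal shares of 2/21 among Omkar, Neelam, Chetan.
Omkar is living and takes 2/21.
Neelam is living and takes 2/21.
Chetan predeceased; the 2/21 allotted to Chetan's branch passes to Chetan's issue by representation.
The 2/21 is divided into 3 equal shares of 2/63 among Priya, Bhavna, Jayant.
Priya is living and takes 2/63.
Bhavna is living and takes 2/63.
Jayant is living and takes 2/63.
Yamini is living and takes 2/7.
Deepa is living and takes 1/7.
Tarun is living and takes 1/7.
Falguni is living and takes 1/7.

Bhavna 2/63; Deepa 1/7; Falguni 1/7; Jayant 2/63; Neelam 2/21; Omkar 2/21; Priya 2/63; Tarun 1/7; Yamini 2/7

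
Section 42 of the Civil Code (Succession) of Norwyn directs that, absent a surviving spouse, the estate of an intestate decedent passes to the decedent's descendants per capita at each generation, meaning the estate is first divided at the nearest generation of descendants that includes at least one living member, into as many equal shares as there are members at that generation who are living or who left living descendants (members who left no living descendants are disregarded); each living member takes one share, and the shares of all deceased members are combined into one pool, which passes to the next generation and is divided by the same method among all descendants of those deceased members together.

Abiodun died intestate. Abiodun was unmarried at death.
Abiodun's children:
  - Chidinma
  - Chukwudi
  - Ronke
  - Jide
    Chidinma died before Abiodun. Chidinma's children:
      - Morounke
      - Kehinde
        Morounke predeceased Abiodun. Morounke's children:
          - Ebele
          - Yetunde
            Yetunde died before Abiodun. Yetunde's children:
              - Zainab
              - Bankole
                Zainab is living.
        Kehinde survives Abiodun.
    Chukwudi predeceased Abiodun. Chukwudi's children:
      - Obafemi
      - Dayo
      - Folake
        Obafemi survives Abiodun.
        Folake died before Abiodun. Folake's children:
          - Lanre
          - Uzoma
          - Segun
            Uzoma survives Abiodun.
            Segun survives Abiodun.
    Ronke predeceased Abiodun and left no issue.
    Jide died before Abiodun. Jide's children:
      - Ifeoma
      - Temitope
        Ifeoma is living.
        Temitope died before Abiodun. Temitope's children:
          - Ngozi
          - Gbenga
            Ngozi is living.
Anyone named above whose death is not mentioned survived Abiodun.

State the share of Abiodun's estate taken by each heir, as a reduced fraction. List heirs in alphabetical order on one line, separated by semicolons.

There is no surviving spouse, so the entire estate passes to Abiodun's descendants per capita at each generation.
No one at generation 1 (Chidinma, Chukwudi, Jide) is living; moving to the next generation.
At generation 2 (Morounke, Kehinde, Obafemi, Dayo, Folake, Ifeoma, Temitope) there are 7 shares of (1)/7 = 1/7 each.
Living: Kehinde, Obafemi, Dayo, and Ifeoma — each takes 1/7.
Deceased: Morounke, Folake, and Temitope. Their combined 3/7 is pooled and carried to generation 3.
At generation 3 (Ebele, Yetunde, Lanre, Uzoma, Segun, Ngozi, Gbenga) there are 7 shares of (3/7)/7 = 3/49 each.
Living: Ebele, Lanre, Uzoma, Segun, Ngozi, and Gbenga — each takes 3/49.
Deceased: Yetunde. That 3/49 share is carried to generation 4.
At generation 4 (Zainab, Bankole) there are 2 shares of (3/49)/2 = 3/98 each.
Living: Zainab and Bankole — each takes 3/98.

Bankole 3/98; Dayo 1/7; Ebele 3/49; Gbenga 3/49; Ifeoma 1/7; Kehinde 1/7; Lanre 3/49; Ngozi 3/49; Obafemi 1/7; Segun 3/49; Uzoma 3/49; Zainab 3/98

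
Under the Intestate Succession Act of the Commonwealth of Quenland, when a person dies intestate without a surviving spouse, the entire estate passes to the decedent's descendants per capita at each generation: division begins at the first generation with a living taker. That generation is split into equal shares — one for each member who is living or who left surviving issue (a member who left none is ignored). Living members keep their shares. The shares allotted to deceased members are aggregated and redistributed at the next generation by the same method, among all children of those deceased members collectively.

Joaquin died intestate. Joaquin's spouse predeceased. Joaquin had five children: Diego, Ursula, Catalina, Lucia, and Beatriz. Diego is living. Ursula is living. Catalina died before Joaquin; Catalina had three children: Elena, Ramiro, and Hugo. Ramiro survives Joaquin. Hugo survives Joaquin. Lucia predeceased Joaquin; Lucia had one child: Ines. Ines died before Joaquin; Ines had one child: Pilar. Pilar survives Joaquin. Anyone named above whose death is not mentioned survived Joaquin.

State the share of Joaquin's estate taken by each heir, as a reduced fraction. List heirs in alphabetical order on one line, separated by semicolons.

Beatriz 1/5; Diego 1/5; Elena 1/10; Hugo 1/10; Pilar 1/10; Ramiro 1/10; Ursula 1/5

There is no surviving spouse, so the entire estate passes to Joaquin's descendants per capita at each generation.
At generation 1 (Diego, Ursula, Catalina, Lucia, Beatriz) there are 5 shares of (1)/5 = 1/5 each.
Living: Diego, Ursula, and Beatriz — each takes 1/5.
Deceased: Catalina and Lucia. Their combined 2/5 is pooled and carried to generation 2.
At generation 2 (Elena, Ramiro, Hugo, Ines) there are 4 shares of (2/5)/4 = 1/10 each.
Living: Elena, Ramiro, and Hugo — each takes 1/10.
Deceased: Ines. That 1/10 share is carried to generation 3.
At generation 3 (Pilar) there are 1 shares of (1/10)/1 = 1/10 each.
Living: Pilar — each takes 1/10.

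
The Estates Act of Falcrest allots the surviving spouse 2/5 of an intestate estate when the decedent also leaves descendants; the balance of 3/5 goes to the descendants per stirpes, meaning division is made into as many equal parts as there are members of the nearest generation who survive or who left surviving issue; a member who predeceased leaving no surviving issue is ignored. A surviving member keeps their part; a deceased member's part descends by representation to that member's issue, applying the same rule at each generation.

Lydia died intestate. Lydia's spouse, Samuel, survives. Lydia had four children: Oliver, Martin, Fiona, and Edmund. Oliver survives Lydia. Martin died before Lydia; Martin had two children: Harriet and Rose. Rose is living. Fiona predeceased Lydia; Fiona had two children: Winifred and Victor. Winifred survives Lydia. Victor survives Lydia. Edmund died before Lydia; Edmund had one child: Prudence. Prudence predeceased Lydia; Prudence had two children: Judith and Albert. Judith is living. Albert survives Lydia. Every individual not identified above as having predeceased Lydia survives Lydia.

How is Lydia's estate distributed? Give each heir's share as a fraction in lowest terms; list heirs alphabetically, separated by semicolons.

Albert 3/40; Harriet 3/40; Judith 3/40; Oliver 3/20; Rose 3/40; Samuel 2/5; Victor 3/40; Winifred 3/40

Samuel, as surviving spouse, takes 2/5.
The remaining 3/5 passes to Lydia's descendants per stirpes.
The 3/5 is divided into 4 equal shares of 3/20 among Oliver, Martin, Fiona, Edmund.
Oliver is living and takes 3/20.
Martin predeceased; the 3/20 allotted to Martin's branch passes to Martin's issue by representation.
The 3/20 is divided into 2 equal shares of 3/40 among Harriet, Rose.
Harriet is living and takes 3/40.
Rose is living and takes 3/40.
Fiona predeceased; the 3/20 allotted to Fiona's branch passes to Fiona's issue by representation.
The 3/20 is divided into 2 equal shares of 3/40 among Winifred, Victor.
Winifred is living and takes 3/40.
Victor is living and takes 3/40.
Edmund predeceased; the 3/20 allotted to Edmund's branch passes to Edmund's issue by representation.
Prudence's line is the sole branch at this level, so the full 3/20 passes to Prudence's issue by representation.
The 3/20 is divided into 2 equal shares of 3/40 among Judith, Albert.
Judith is living and takes 3/40.
Albert is living and takes 3/40.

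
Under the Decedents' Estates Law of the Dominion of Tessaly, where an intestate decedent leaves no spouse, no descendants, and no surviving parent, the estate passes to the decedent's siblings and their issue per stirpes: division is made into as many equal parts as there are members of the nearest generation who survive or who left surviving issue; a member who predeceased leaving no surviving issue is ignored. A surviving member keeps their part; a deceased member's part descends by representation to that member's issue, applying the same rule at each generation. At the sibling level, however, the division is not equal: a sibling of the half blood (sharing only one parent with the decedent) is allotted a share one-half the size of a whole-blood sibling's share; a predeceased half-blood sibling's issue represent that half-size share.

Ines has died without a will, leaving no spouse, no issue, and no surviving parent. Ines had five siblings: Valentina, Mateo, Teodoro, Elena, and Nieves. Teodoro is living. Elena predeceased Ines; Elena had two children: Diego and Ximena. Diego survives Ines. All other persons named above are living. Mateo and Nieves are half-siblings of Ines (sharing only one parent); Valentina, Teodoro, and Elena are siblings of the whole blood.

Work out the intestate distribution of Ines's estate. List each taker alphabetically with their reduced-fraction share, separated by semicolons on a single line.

Diego 1/8; Mateo 1/8; Nieves 1/8; Teodoro 1/4; Valentina 1/4; Ximena 1/8

No spouse, descendants, or parent survives, so the estate passes to Ines's siblings per stirpes.
Half-blood siblings count for one-half the weight of whole-blood siblings at the initial division.
Dividing 1 in proportion to weights (total weight 4): Valentina (weight 1) → 1/4; Mateo (weight 1/2) → 1/8; Teodoro (weight 1) → 1/4; Elena (weight 1) → 1/4; Nieves (weight 1/2) → 1/8.
Valentina is living and takes 1/4.
Mateo is living and takes 1/8.
Teodoro is living and takes 1/4.
Elena predeceased; the 1/4 allotted to Elena's branch passes to Elena's issue by representation.
The 1/4 is divided into 2 equal shares of 1/8 among Diego, Ximena.
Diego is living and takes 1/8.
Ximena is living and takes 1/8.
Nieves is living and takes 1/8.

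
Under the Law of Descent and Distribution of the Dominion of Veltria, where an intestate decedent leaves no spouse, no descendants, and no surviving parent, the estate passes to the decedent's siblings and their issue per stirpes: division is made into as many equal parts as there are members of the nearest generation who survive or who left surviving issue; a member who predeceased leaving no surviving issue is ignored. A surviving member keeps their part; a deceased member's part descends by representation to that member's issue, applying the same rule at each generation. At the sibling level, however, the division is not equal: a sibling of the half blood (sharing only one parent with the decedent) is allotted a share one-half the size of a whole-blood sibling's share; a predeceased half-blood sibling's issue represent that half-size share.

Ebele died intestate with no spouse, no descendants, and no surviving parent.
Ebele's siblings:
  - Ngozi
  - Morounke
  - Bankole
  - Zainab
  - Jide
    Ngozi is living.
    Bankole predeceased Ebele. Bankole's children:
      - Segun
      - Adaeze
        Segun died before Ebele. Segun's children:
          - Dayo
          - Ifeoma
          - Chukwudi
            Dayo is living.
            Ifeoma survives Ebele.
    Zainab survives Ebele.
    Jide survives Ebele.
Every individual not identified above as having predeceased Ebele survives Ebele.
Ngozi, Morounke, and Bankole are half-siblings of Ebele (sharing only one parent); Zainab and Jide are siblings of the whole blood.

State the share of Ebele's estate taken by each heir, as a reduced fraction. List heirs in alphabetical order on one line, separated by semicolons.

No spouse, descendants, or parent survives, so the estate passes to Ebele's siblings per stirpes.
Half-blood siblings count for one-half the weight of whole-blood siblings at the initial division.
Dividing 1 in proportion to weights (total weight 7/2): Ngozi (weight 1/2) → 1/7; Morounke (weight 1/2) → 1/7; Bankole (weight 1/2) → 1/7; Zainab (weight 1) → 2/7; Jide (weight 1) → 2/7.
Ngozi is living and takes 1/7.
Morounke is living and takes 1/7.
Bankole predeceased; the 1/7 allotted to Bankole's branch passes to Bankole's issue by representation.
The 1/7 is divided into 2 equal shares of 1/14 among Segun, Adaeze.
Segun predeceased; the 1/14 allotted to Segun's branch passes to Segun's issue by representation.
The 1/14 is divided into 3 equal shares of 1/42 among Dayo, Ifeoma, Chukwudi.
Dayo is living and takes 1/42.
Ifeoma is living and takes 1/42.
Chukwudi is living and takes 1/42.
Adaeze is living and takes 1/14.
Zainab is living and takes 2/7.
Jide is living and takes 2/7.

Adaeze 1/14; Chukwudi 1/42; Dayo 1/42; Ifeoma 1/42; Jide 2/7; Morounke 1/7; Ngozi 1/7; Zainab 2/7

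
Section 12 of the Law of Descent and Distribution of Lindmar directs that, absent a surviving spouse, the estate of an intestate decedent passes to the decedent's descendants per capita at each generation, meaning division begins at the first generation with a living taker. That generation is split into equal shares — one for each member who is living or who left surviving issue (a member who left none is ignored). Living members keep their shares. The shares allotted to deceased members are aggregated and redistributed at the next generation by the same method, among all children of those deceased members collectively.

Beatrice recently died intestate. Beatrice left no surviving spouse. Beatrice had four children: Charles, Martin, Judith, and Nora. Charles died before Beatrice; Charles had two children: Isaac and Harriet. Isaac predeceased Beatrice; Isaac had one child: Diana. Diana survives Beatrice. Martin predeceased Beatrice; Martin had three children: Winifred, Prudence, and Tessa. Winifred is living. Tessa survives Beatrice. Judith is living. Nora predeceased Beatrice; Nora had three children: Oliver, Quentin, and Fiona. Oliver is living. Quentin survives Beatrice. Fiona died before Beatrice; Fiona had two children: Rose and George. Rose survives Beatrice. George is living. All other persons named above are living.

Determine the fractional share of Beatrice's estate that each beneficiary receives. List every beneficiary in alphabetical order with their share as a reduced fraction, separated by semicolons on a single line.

Diana 1/16; George 1/16; Harriet 3/32; Judith 1/4; Oliver 3/32; Prudence 3/32; Quentin 3/32; Rose 1/16; Tessa 3/32; Winifred 3/32

There is no surviving spouse, so the entire estate passes to Beatrice's descendants per capita at each generation.
At generation 1 (Charles, Martin, Judith, Nora) there are 4 shares of (1)/4 = 1/4 each.
Living: Judith — each takes 1/4.
Deceased: Charles, Martin, and Nora. Their combined 3/4 is pooled and carried to generation 2.
At generation 2 (Isaac, Harriet, Winifred, Prudence, Tessa, Oliver, Quentin, Fiona) there are 8 shares of (3/4)/8 = 3/32 each.
Living: Harriet, Winifred, Prudence, Tessa, Oliver, and Quentin — each takes 3/32.
Deceased: Isaac and Fiona. Their combined 3/16 is pooled and carried to generation 3.
At generation 3 (Diana, Rose, George) there are 3 shares of (3/16)/3 = 1/16 each.
Living: Diana, Rose, and George — each takes 1/16.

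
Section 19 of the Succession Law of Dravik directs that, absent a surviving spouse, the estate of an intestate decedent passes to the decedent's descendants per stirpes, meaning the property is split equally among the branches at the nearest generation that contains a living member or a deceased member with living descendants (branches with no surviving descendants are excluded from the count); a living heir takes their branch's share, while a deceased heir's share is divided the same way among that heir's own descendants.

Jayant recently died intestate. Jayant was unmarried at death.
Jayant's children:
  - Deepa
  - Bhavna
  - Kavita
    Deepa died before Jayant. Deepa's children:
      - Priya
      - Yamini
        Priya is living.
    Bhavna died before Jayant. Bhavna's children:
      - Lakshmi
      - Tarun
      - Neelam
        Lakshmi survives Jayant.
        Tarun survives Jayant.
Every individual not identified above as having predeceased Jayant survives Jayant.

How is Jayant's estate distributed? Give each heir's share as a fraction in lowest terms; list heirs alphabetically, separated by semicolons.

Kavita 1/3; Lakshmi 1/9; Neelam 1/9; Priya 1/6; Tarun 1/9; Yamini 1/6

There is no surviving spouse, so the entire estate passes to Jayant's descendants per stirpes.
The estate is divided into 3 equal shares of 1/3 among Deepa, Bhavna, Kavita.
Deepa predeceased; the 1/3 allotted to Deepa's branch passes to Deepa's issue by representation.
The 1/3 is divided into 2 equal shares of 1/6 among Priya, Yamini.
Priya is living and takes 1/6.
Yamini is living and takes 1/6.
Bhavna predeceased; the 1/3 allotted to Bhavna's branch passes to Bhavna's issue by representation.
The 1/3 is divided into 3 equal shares of 1/9 among Lakshmi, Tarun, Neelam.
Lakshmi is living and takes 1/9.
Tarun is living and takes 1/9.
Neelam is living and takes 1/9.
Kavita is living and takes 1/3.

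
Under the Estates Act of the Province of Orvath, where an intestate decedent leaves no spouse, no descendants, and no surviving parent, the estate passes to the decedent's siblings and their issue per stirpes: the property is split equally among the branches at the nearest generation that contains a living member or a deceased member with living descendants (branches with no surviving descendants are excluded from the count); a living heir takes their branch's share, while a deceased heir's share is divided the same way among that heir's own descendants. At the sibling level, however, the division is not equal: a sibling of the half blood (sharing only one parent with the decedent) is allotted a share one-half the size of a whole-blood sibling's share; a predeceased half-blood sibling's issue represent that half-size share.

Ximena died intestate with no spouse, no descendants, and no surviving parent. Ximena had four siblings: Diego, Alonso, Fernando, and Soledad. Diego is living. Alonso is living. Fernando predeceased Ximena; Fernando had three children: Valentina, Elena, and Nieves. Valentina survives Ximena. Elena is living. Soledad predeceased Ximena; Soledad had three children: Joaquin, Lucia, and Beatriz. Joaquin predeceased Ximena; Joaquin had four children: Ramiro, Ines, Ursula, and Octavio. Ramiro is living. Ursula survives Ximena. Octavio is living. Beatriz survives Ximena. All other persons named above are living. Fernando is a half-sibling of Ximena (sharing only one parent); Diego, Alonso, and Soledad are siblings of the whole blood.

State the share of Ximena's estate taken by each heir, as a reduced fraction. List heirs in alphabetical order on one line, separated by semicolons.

Alonso 2/7; Beatriz 2/21; Diego 2/7; Elena 1/21; Ines 1/42; Lucia 2/21; Nieves 1/21; Octavio 1/42; Ramiro 1/42; Ursula 1/42; Valentina 1/21

No spouse, descendants, or parent survives, so the estate passes to Ximena's siblings per stirpes.
Half-blood siblings count for one-half the weight of whole-blood siblings at the initial division.
Dividing 1 in proportion to weights (total weight 7/2): Diego (weight 1) → 2/7; Alonso (weight 1) → 2/7; Fernando (weight 1/2) → 1/7; Soledad (weight 1) → 2/7.
Diego is living and takes 2/7.
Alonso is living and takes 2/7.
Fernando predeceased; the 1/7 allotted to Fernando's branch passes to Fernando's issue by representation.
The 1/7 is divided into 3 equal shares of 1/21 among Valentina, Elena, Nieves.
Valentina is living and takes 1/21.
Elena is living and takes 1/21.
Nieves is living and takes 1/21.
Soledad predeceased; the 2/7 allotted to Soledad's branch passes to Soledad's issue by representation.
The 2/7 is divided into 3 equal shares of 2/21 among Joaquin, Lucia, Beatriz.
Joaquin predeceased; the 2/21 allotted to Joaquin's branch passes to Joaquin's issue by representation.
The 2/21 is divided into 4 equal shares of 1/42 among Ramiro, Ines, Ursula, Octavio.
Ramiro is living and takes 1/42.
Ines is living and takes 1/42.
Ursula is living and takes 1/42.
Octavio is living and takes 1/42.
Lucia is living and takes 2/21.
Beatriz is living and takes 2/21.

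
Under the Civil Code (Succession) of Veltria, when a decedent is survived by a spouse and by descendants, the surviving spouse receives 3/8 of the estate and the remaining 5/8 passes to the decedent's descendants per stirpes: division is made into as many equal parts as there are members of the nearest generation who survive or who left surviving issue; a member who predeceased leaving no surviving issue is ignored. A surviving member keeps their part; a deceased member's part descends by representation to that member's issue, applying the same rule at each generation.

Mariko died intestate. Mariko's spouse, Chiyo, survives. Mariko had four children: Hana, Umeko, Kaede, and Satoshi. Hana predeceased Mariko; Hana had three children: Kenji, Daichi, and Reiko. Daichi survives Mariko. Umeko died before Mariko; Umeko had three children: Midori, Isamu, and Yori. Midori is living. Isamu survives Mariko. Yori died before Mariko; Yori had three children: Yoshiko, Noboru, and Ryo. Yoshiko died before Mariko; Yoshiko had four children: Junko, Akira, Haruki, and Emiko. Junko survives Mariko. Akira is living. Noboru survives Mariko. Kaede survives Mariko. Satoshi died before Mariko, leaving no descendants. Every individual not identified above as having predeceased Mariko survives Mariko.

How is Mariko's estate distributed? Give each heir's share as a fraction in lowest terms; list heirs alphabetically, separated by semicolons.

Chiyo, as surviving spouse, takes 3/8.
The remaining 5/8 passes to Mariko's descendants per stirpes.
Satoshi left no surviving issue, so that branch lapses and is disregarded.
The 5/8 is divided into 3 equal shares of 5/24 among Hana, Umeko, Kaede.
Hana predeceased; the 5/24 allotted to Hana's branch passes to Hana's issue by representation.
The 5/24 is divided into 3 equal shares of 5/72 among Kenji, Daichi, Reiko.
Kenji is living and takes 5/72.
Daichi is living and takes 5/72.
Reiko is living and takes 5/72.
Umeko predeceased; the 5/24 allotted to Umeko's branch passes to Umeko's issue by representation.
The 5/24 is divided into 3 equal shares of 5/72 among Midori, Isamu, Yori.
Midori is living and takes 5/72.
Isamu is living and takes 5/72.
Yori predeceased; the 5/72 allotted to Yori's branch passes to Yori's issue by representation.
The 5/72 is divided into 3 equal shares of 5/216 among Yoshiko, Noboru, Ryo.
Yoshiko predeceased; the 5/216 allotted to Yoshiko's branch passes to Yoshiko's issue by representation.
The 5/216 is divided into 4 equal shares of 5/864 among Junko, Akira, Haruki, Emiko.
Junko is living and takes 5/864.
Akira is living and takes 5/864.
Haruki is living and takes 5/864.
Emiko is living and takes 5/864.
Noboru is living and takes 5/216.
Ryo is living and takes 5/216.
Kaede is living and takes 5/24.

Akira 5/864; Chiyo 3/8; Daichi 5/72; Emiko 5/864; Haruki 5/864; Isamu 5/72; Junko 5/864; Kaede 5/24; Kenji 5/72; Midori 5/72; Noboru 5/216; Reiko 5/72; Ryo 5/216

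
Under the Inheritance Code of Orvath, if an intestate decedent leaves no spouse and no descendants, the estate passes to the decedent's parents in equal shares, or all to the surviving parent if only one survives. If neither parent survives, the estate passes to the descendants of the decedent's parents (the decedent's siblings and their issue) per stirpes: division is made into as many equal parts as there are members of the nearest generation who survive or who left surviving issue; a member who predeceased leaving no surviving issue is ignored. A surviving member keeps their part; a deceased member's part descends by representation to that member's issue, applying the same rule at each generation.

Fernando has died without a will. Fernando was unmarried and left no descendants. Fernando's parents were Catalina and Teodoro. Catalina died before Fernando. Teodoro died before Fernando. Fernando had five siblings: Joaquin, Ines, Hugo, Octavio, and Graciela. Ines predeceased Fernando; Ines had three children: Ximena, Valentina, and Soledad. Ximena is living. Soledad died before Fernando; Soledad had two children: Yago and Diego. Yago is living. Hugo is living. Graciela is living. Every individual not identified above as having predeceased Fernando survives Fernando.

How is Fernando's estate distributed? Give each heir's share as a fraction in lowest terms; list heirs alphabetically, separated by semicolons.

Diego 1/30; Graciela 1/5; Hugo 1/5; Joaquin 1/5; Octavio 1/5; Valentina 1/15; Ximena 1/15; Yago 1/30

Neither parent survives and there are no descendants, so the estate passes to Fernando's siblings and their issue per stirpes.
The estate is divided into 5 equal shares of 1/5 among Joaquin, Ines, Hugo, Octavio, Graciela.
Joaquin is living and takes 1/5.
Ines predeceased; the 1/5 allotted to Ines's branch passes to Ines's issue by representation.
The 1/5 is divided into 3 equal shares of 1/15 among Ximena, Valentina, Soledad.
Ximena is living and takes 1/15.
Valentina is living and takes 1/15.
Soledad predeceased; the 1/15 allotted to Soledad's branch passes to Soledad's issue by representation.
The 1/15 is divided into 2 equal shares of 1/30 among Yago, Diego.
Yago is living and takes 1/30.
Diego is living and takes 1/30.
Hugo is living and takes 1/5.
Octavio is living and takes 1/5.
Graciela is living and takes 1/5.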